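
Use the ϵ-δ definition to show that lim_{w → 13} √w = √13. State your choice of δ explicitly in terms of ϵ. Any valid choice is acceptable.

Fix ϵ > 0. We want δ > 0 such that 0 < |w − 13| < δ implies |√w − √13| < ϵ.
Rationalise: √w − √13 = (w − 13)/(√w + √13), so |√w − √13| = |w − 13|/(√w + √13).
Restrict δ ≤ 13 so that |w − 13| < 13 forces w > 0, and then √w + √13 > √13.
Hence |√w − √13| < |w − 13|/√13, which is < ϵ once |w − 13| < √13·ϵ.
Take δ = min(13, √13·ϵ). If 0 < |w − 13| < δ then w > 0 and |√w − √13| < |w − 13|/√13 < ϵ.

δ = min(13, √13·ϵ)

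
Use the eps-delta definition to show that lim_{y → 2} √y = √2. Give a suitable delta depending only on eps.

delta = min(2, √2·eps)

Fix eps > 0. We want delta > 0 such that 0 < |y − 2| < delta implies |√y − √2| < eps.
Multiplying by the conjugate, |√y − √2| = |y − 2|/(√y + √2).
Restrict delta ≤ 2 so that |y − 2| < 2 forces y > 0, and then √y + √2 > √2.
Hence |√y − √2| < |y − 2|/√2, which is < eps once |y − 2| < √2·eps.
Take delta = min(2, √2·eps). If 0 < |y − 2| < delta then y > 0 and |√y − √2| < |y − 2|/√2 < eps.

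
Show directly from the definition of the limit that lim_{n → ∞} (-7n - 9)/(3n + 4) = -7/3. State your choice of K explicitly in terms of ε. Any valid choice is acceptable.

K = (1/9)/ε

Suppose ε > 0. For n ≥ 1, |(-7n - 9)/(3n + 4) + 7/3| = |1|/(3(3n + 4)) = 1/(3(3n + 4)).
Since 3n + 4 ≥ 3n for n ≥ 1, this is ≤ 1/(3·3n) = (1/9)/n.
So |(-7n - 9)/(3n + 4) + 7/3| < ε whenever n > (1/9)/ε.
Take K = (1/9)/ε. If n > K then |(-7n - 9)/(3n + 4) + 7/3| ≤ (1/9)/n < ε.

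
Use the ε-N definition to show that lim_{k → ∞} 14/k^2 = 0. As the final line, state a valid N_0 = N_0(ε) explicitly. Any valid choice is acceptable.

N_0 = (14/ε)^{1/2}

Let ε > 0. For k ≥ 1, |14/k^2 − 0| = 14/k^2.
14/k^2 < ε ⇔ k^2 > 14/ε ⇔ k > (14/ε)^{1/2}.
Take N_0 = (14/ε)^{1/2}. Then k > N_0 implies 14/k^2 < ε.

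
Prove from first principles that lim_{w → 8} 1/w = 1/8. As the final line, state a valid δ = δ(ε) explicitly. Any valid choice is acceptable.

δ = min(4, 32ε)

Let ε > 0 be given. We seek δ > 0 such that 0 < |w − 8| < δ implies |1/w − (1/8)| < ε.
|1/w − (1/8)| = |8 − w|/(8·|w|) = |w − 8|/(8|w|).
Restrict δ ≤ 4. Then |w − 8| < 4 gives |w| > 4, so 8|w| > 32.
Then |1/w − (1/8)| < |w − 8|/32, which is < ε when |w − 8| < 32ε.
Take δ = min(4, 32ε). Then 0 < |w − 8| < δ gives both |w − 8| < 4 and |w − 8| < 32ε, so |1/w − (1/8)| < ε.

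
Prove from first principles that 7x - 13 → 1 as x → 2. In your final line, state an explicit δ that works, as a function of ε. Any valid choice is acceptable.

Let ε > 0 be given. We need δ > 0 so that 0 < |x − 2| < δ implies |(7x - 13) − 1| < ε.
Since (7x - 13) − 1 = 7(x − 2), we have |(7x - 13) − 1| = 7|x − 2|.
So 7|x − 2| < ε exactly when |x − 2| < ε/7.
Choosing δ = ε/7 gives |(7x - 13) − 1| = 7|x − 2| < ε whenever |x − 2| < δ.

δ = ε/7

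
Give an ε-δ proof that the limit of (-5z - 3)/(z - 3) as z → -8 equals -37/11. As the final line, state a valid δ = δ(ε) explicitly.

Fix ε > 0. We want δ > 0 with 0 < |z + 8| < δ ⇒ |(-5z - 3)/(z - 3) + 37/11| < ε.
Combining over a common denominator, (-5z - 3)/(z - 3) + 37/11 = [(-5z - 3)·(-11) − 37·(z - 3)] / [(-11)·(z - 3)] = 18(z + 8) / ((-11)(z - 3)).
So |(-5z - 3)/(z - 3) + 37/11| = 18|z + 8| / (11·|z − 3|).
Require δ ≤ 11/2, so |z − 3| ≥ |-11| − |z + 8| > 11 − 11/2 = 11/2.
Hence |(-5z - 3)/(z - 3) + 37/11| < 18|z + 8|/(11·(11/2)) = (36/121)|z + 8|, which is < ε once |z + 8| < (121/36)ε.
Take δ = min(11/2, (121/36)ε). Then 0 < |z + 8| < δ forces both bounds, so |(-5z - 3)/(z - 3) + 37/11| < ε.

δ = min(11/2, (121/36)ε)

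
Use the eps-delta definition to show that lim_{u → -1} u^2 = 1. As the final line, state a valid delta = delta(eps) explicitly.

delta = min(2, eps/4)

Let eps > 0 be given. We seek delta > 0 with 0 < |u + 1| < delta ⇒ |u^2 − 1| < eps.
Factor: u^2 − 1 = (u + 1)(u - 1), so |u^2 − 1| = |u + 1|·|u - 1|.
Restrict delta ≤ 2. Then |u + 1| < 2 gives |u| < 3, so by the triangle inequality |u - 1| ≤ 3 + 1 = 4.
Hence |u^2 − 1| ≤ 4|u + 1|, which is < eps once |u + 1| < eps/4.
Take delta = min(2, eps/4). If 0 < |u + 1| < delta then both bounds hold and |u^2 − 1| ≤ 4|u + 1| < 4·(eps/4) = eps.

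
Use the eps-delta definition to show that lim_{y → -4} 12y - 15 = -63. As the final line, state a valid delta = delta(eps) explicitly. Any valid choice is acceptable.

delta = eps/12

Let eps > 0 be given. We need delta > 0 so that 0 < |y + 4| < delta implies |(12y - 15) + 63| < eps.
|(12y - 15) + 63| = |12y + 48| = 12|y + 4|.
So 12|y + 4| < eps exactly when |y + 4| < eps/12.
Choosing delta = eps/12 gives |(12y - 15) + 63| = 12|y + 4| < eps whenever |y + 4| < delta.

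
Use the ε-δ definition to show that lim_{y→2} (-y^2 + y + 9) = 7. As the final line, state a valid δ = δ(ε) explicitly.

δ = min(2, ε/5)

Fix ε > 0. We want δ > 0 such that 0 < |y − 2| < δ implies |(-y^2 + y + 9) − 7| < ε.
(-y^2 + y + 9) − 7 = -y^2 + y + 2 = (y − 2)(-y - 1).
So |(-y^2 + y + 9) − 7| = |y − 2|·|-y - 1|.
Assume first that |y − 2| < 2, so |y| < 4. Then |-y - 1| ≤ 4 + 1 = 5.
Hence |(-y^2 + y + 9) − 7| ≤ 5|y − 2| < ε provided |y − 2| < ε/5.
Choosing δ = min(2, ε/5) ensures both conditions, hence |(-y^2 + y + 9) − 7| < ε.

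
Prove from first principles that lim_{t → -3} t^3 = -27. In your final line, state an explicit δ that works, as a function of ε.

Let ε > 0. We seek δ > 0 with 0 < |t + 3| < δ ⇒ |t^3 + 27| < ε.
Factor: t^3 + 27 = (t + 3)(t^2 - 3t + 9), so |t^3 + 27| = |t + 3|·|t^2 - 3t + 9|.
Restrict δ ≤ 2. Then |t + 3| < 2 gives |t| < 5, so by the triangle inequality |t^2 - 3t + 9| ≤ 5^2 + 3·5 + 9 = 49.
Hence |t^3 + 27| ≤ 49|t + 3|, which is < ε once |t + 3| < ε/49.
Take δ = min(2, ε/49). If 0 < |t + 3| < δ then both bounds hold and |t^3 + 27| ≤ 49|t + 3| < 49·(ε/49) = ε.

δ = min(2, ε/49)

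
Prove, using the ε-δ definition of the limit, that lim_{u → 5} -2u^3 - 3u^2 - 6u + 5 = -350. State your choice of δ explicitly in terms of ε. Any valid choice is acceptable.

δ = min(1, ε/221)

Fix ε > 0. We want δ > 0 such that 0 < |u − 5| < δ implies |(-2u^3 - 3u^2 - 6u + 5) + 350| < ε.
(-2u^3 - 3u^2 - 6u + 5) + 350 = -2u^3 - 3u^2 - 6u + 355 = (u − 5)(-2u^2 - 13u - 71).
So |(-2u^3 - 3u^2 - 6u + 5) + 350| = |u − 5|·|-2u^2 - 13u - 71|.
Assume first that |u − 5| < 1, so |u| < 6. Then |-2u^2 - 13u - 71| ≤ 2·6^2 + 13·6 + 71 = 221.
Hence |(-2u^3 - 3u^2 - 6u + 5) + 350| ≤ 221|u − 5| < ε provided |u − 5| < ε/221.
Take δ = min(1, ε/221). Then 0 < |u − 5| < δ gives both |u − 5| < 1 and |u − 5| < ε/221, so |(-2u^3 - 3u^2 - 6u + 5) + 350| < ε.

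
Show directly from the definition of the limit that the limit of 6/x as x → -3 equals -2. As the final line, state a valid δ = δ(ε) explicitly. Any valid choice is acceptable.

Let ε > 0 be given. We seek δ > 0 such that 0 < |x + 3| < δ implies |6/x + 2| < ε.
|6/x + 2| = 6·|-3 − x|/(3·|x|) = 6|x + 3|/(3|x|).
Restrict δ ≤ 3/2. Then |x + 3| < 3/2 gives |x| > 3/2, so 3|x| > 9/2.
Then |6/x + 2| < 6|x + 3|/(9/2), which is < ε when |x + 3| < (3/4)ε.
Take δ = min(3/2, (3/4)ε). Then 0 < |x + 3| < δ gives both |x + 3| < 3/2 and |x + 3| < (3/4)ε, so |6/x + 2| < ε.

δ = min(3/2, (3/4)ε)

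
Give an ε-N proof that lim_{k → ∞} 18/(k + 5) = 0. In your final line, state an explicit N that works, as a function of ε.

N = 18/ε

Let ε > 0. For k ≥ 1, |18/(k + 5) − 0| = 18/(k + 5) ≤ 18/k.
We need 18/k < ε, i.e. k > 18/ε.
Take N = 18/ε. If k > N then |18/(k + 5)| ≤ 18/k < ε.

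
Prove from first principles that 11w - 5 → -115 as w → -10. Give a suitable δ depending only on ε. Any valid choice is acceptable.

δ = ε/11

Let ε > 0 be given. We need δ > 0 so that 0 < |w + 10| < δ implies |(11w - 5) + 115| < ε.
|(11w - 5) + 115| = |11w + 110| = 11|w + 10|.
So 11|w + 10| < ε exactly when |w + 10| < ε/11.
Choosing δ = ε/11 gives |(11w - 5) + 115| = 11|w + 10| < ε whenever |w + 10| < δ.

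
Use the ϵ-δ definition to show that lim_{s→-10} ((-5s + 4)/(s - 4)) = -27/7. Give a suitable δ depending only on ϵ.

δ = min(7, (49/8)ϵ)

Suppose ϵ > 0. We want δ > 0 with 0 < |s + 10| < δ ⇒ |(-5s + 4)/(s - 4) + 27/7| < ϵ.
Combining over a common denominator, (-5s + 4)/(s - 4) + 27/7 = [(-5s + 4)·(-14) − 54·(s - 4)] / [(-14)·(s - 4)] = 16(s + 10) / ((-14)(s - 4)).
So |(-5s + 4)/(s - 4) + 27/7| = 16|s + 10| / (14·|s − 4|).
Restrict δ ≤ 7. Then |s + 10| < 7 gives |s − 4| = |(s + 10) + (-14)| ≥ 14 − 7 = 7.
Hence |(-5s + 4)/(s - 4) + 27/7| < 16|s + 10|/(14·7) = (8/49)|s + 10|, which is < ϵ once |s + 10| < (49/8)ϵ.
Take δ = min(7, (49/8)ϵ). Then 0 < |s + 10| < δ forces both bounds, so |(-5s + 4)/(s - 4) + 27/7| < ϵ.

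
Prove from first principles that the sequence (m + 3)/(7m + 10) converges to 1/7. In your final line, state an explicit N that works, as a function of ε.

N = (11/49)/ε

Fix ε > 0. For m ≥ 1, |(m + 3)/(7m + 10) − (1/7)| = |11|/(7(7m + 10)) = 11/(7(7m + 10)).
Since 7m + 10 ≥ 7m for m ≥ 1, this is ≤ 11/(7·7m) = (11/49)/m.
So |(m + 3)/(7m + 10) − (1/7)| < ε whenever m > (11/49)/ε.
Take N = (11/49)/ε. If m > N then |(m + 3)/(7m + 10) − (1/7)| ≤ (11/49)/m < ε.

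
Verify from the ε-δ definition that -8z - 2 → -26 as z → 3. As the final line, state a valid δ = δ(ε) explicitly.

δ = ε/8

Suppose ε > 0. We need δ > 0 so that 0 < |z − 3| < δ implies |(-8z - 2) + 26| < ε.
|(-8z - 2) + 26| = |-8z + 24| = 8|z − 3|.
Thus it suffices that |z − 3| < ε/8.
Take δ = ε/8. If 0 < |z − 3| < δ then |(-8z - 2) + 26| = 8|z − 3| < 8·(ε/8) = ε.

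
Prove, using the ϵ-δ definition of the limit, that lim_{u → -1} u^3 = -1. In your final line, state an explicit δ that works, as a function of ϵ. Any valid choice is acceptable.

δ = min(1, ϵ/7)

Suppose ϵ > 0. We seek δ > 0 with 0 < |u + 1| < δ ⇒ |u^3 + 1| < ϵ.
Factor: u^3 + 1 = (u + 1)(u^2 - u + 1), so |u^3 + 1| = |u + 1|·|u^2 - u + 1|.
Impose δ ≤ 1 so that |u| < 2; then |u^2 - u + 1| ≤ 7.
Hence |u^3 + 1| ≤ 7|u + 1|, which is < ϵ once |u + 1| < ϵ/7.
Take δ = min(1, ϵ/7). If 0 < |u + 1| < δ then both bounds hold and |u^3 + 1| ≤ 7|u + 1| < 7·(ϵ/7) = ϵ.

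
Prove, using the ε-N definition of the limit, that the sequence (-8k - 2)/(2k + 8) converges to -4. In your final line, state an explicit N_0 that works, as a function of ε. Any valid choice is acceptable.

N_0 = 15/ε

Suppose ε > 0. For k ≥ 1, |(-8k - 2)/(2k + 8) + 4| = |60|/(2(2k + 8)) = 60/(2(2k + 8)).
Since 2k + 8 ≥ 2k for k ≥ 1, this is ≤ 60/(2·2k) = 15/k.
So |(-8k - 2)/(2k + 8) + 4| < ε whenever k > 15/ε.
Take N_0 = 15/ε. If k > N_0 then |(-8k - 2)/(2k + 8) + 4| ≤ 15/k < ε.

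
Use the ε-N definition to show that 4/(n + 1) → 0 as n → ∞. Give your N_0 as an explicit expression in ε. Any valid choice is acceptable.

N_0 = 4/ε

Fix ε > 0. For n ≥ 1, |4/(n + 1) − 0| = 4/(n + 1) ≤ 4/n.
We need 4/n < ε, i.e. n > 4/ε.
Take N_0 = 4/ε. If n > N_0 then |4/(n + 1)| ≤ 4/n < ε.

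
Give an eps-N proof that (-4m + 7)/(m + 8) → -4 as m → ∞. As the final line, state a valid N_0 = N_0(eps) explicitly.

N_0 = 39/eps

Fix eps > 0. For m ≥ 1, |(-4m + 7)/(m + 8) + 4| = |39|/((m + 8)) = 39/((m + 8)).
Since m + 8 ≥ m for m ≥ 1, this is ≤ 39/(m) = 39/m.
So |(-4m + 7)/(m + 8) + 4| < eps whenever m > 39/eps.
Take N_0 = 39/eps. If m > N_0 then |(-4m + 7)/(m + 8) + 4| ≤ 39/m < eps.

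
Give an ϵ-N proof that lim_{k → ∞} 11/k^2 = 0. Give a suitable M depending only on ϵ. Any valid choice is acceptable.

Fix ϵ > 0. For k ≥ 1, |11/k^2 − 0| = 11/k^2.
11/k^2 < ϵ ⇔ k^2 > 11/ϵ ⇔ k > (11/ϵ)^{1/2}.
Take M = (11/ϵ)^{1/2}. Then k > M implies 11/k^2 < ϵ.

M = (11/ϵ)^{1/2}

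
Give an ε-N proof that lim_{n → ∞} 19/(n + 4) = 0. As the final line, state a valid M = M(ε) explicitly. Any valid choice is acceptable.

M = 19/ε

Suppose ε > 0. For n ≥ 1, |19/(n + 4) − 0| = 19/(n + 4) ≤ 19/n.
We need 19/n < ε, i.e. n > 19/ε.
Take M = 19/ε. If n > M then |19/(n + 4)| ≤ 19/n < ε.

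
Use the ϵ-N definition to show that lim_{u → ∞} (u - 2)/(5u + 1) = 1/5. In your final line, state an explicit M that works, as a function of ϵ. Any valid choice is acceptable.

Fix ϵ > 0. We seek M > 0 such that u > M implies |(u - 2)/(5u + 1) − (1/5)| < ϵ.
(u - 2)/(5u + 1) − (1/5) = (5(u - 2) − (5u + 1)) / (5(5u + 1)) = -11/(5(5u + 1)).
For u > 0 we have 5u + 1 > 5u, so |(u - 2)/(5u + 1) − (1/5)| = 11/(5(5u + 1)) < 11/(5·5u) = (11/25)/u.
Thus |(u - 2)/(5u + 1) − (1/5)| < ϵ whenever u > (11/25)/ϵ.
Take M = (11/25)/ϵ. If u > M then |(u - 2)/(5u + 1) − (1/5)| < (11/25)/u < ϵ.

M = (11/25)/ϵ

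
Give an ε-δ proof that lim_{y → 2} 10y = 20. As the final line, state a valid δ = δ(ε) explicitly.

Let ε > 0. We need δ > 0 so that 0 < |y − 2| < δ implies |(10y) − 20| < ε.
|(10y) − 20| = |10y - 20| = 10|y − 2|.
Thus it suffices that |y − 2| < ε/10.
Choosing δ = ε/10 gives |(10y) − 20| = 10|y − 2| < ε whenever |y − 2| < δ.

δ = ε/10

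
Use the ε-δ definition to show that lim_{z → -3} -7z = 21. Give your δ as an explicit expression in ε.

δ = ε/7

Suppose ε > 0. We need δ > 0 so that 0 < |z + 3| < δ implies |(-7z) − 21| < ε.
Since (-7z) − 21 = -7(z + 3), we have |(-7z) − 21| = 7|z + 3|.
So 7|z + 3| < ε exactly when |z + 3| < ε/7.
Choosing δ = ε/7 gives |(-7z) − 21| = 7|z + 3| < ε whenever |z + 3| < δ.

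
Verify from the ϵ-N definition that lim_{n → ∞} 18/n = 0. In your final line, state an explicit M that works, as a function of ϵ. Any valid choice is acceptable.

Suppose ϵ > 0. For n ≥ 1, |18/n − 0| = 18/(n) ≤ 18/n.
We need 18/n < ϵ, i.e. n > 18/ϵ.
Take M = 18/ϵ. If n > M then |18/n| ≤ 18/n < ϵ.

M = 18/ϵ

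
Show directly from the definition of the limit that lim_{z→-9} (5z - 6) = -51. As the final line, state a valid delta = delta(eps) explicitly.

Fix eps > 0. We need delta > 0 so that 0 < |z + 9| < delta implies |(5z - 6) + 51| < eps.
Since (5z - 6) + 51 = 5(z + 9), we have |(5z - 6) + 51| = 5|z + 9|.
So 5|z + 9| < eps exactly when |z + 9| < eps/5.
Take delta = eps/5. If 0 < |z + 9| < delta then |(5z - 6) + 51| = 5|z + 9| < 5·(eps/5) = eps.

delta = eps/5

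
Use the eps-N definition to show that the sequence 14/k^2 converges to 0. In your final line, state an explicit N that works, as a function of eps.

N = (14/eps)^{1/2}

Fix eps > 0. For k ≥ 1, |14/k^2 − 0| = 14/k^2.
14/k^2 < eps ⇔ k^2 > 14/eps ⇔ k > (14/eps)^{1/2}.
Take N = (14/eps)^{1/2}. Then k > N implies 14/k^2 < eps.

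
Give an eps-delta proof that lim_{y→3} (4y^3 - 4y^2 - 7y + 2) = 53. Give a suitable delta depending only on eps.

Fix eps > 0. We want delta > 0 such that 0 < |y − 3| < delta implies |(4y^3 - 4y^2 - 7y + 2) − 53| < eps.
(4y^3 - 4y^2 - 7y + 2) − 53 = 4y^3 - 4y^2 - 7y - 51 = (y − 3)(4y^2 + 8y + 17).
So |(4y^3 - 4y^2 - 7y + 2) − 53| = |y − 3|·|4y^2 + 8y + 17|.
Assume first that |y − 3| < 1, so |y| < 4. Then |4y^2 + 8y + 17| ≤ 4·4^2 + 8·4 + 17 = 113.
Hence |(4y^3 - 4y^2 - 7y + 2) − 53| ≤ 113|y − 3| < eps provided |y − 3| < eps/113.
Take delta = min(1, eps/113). Then 0 < |y − 3| < delta gives both |y − 3| < 1 and |y − 3| < eps/113, so |(4y^3 - 4y^2 - 7y + 2) − 53| < eps.

delta = min(1, eps/113)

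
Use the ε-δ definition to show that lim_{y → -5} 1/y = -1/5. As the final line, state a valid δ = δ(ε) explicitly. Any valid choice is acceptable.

Let ε > 0. We seek δ > 0 such that 0 < |y + 5| < δ implies |1/y + 1/5| < ε.
|1/y + 1/5| = |-5 − y|/(5·|y|) = |y + 5|/(5|y|).
Restrict δ ≤ 5/2. Then |y + 5| < 5/2 gives |y| > 5/2, so 5|y| > 25/2.
Then |1/y + 1/5| < |y + 5|/(25/2), which is < ε when |y + 5| < (25/2)ε.
Take δ = min(5/2, (25/2)ε). Then 0 < |y + 5| < δ gives both |y + 5| < 5/2 and |y + 5| < (25/2)ε, so |1/y + 1/5| < ε.

δ = min(5/2, (25/2)ε)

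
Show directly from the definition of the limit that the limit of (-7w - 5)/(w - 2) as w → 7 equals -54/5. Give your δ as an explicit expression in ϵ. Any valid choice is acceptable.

Fix ϵ > 0. We want δ > 0 with 0 < |w − 7| < δ ⇒ |(-7w - 5)/(w - 2) + 54/5| < ϵ.
Combining over a common denominator, (-7w - 5)/(w - 2) + 54/5 = [(-7w - 5)·5 − (-54)·(w - 2)] / [5·(w - 2)] = 19(w − 7) / (5(w - 2)).
So |(-7w - 5)/(w - 2) + 54/5| = 19|w − 7| / (5·|w − 2|).
Require δ ≤ 5/2, so |w − 2| ≥ |5| − |w − 7| > 5 − 5/2 = 5/2.
Hence |(-7w - 5)/(w - 2) + 54/5| < 19|w − 7|/(5·(5/2)) = (38/25)|w − 7|, which is < ϵ once |w − 7| < (25/38)ϵ.
Take δ = min(5/2, (25/38)ϵ). Then 0 < |w − 7| < δ forces both bounds, so |(-7w - 5)/(w - 2) + 54/5| < ϵ.

δ = min(5/2, (25/38)ϵ)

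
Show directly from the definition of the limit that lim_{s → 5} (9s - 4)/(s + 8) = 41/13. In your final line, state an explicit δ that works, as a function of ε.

Let ε > 0. We want δ > 0 with 0 < |s − 5| < δ ⇒ |(9s - 4)/(s + 8) − (41/13)| < ε.
Combining over a common denominator, (9s - 4)/(s + 8) − (41/13) = [(9s - 4)·13 − 41·(s + 8)] / [13·(s + 8)] = 76(s − 5) / (13(s + 8)).
So |(9s - 4)/(s + 8) − (41/13)| = 76|s − 5| / (13·|s + 8|).
Restrict δ ≤ 13/2. Then |s − 5| < 13/2 gives |s + 8| = |(s − 5) + 13| ≥ 13 − 13/2 = 13/2.
Hence |(9s - 4)/(s + 8) − (41/13)| < 76|s − 5|/(13·(13/2)) = (152/169)|s − 5|, which is < ε once |s − 5| < (169/152)ε.
Take δ = min(13/2, (169/152)ε). Then 0 < |s − 5| < δ forces both bounds, so |(9s - 4)/(s + 8) − (41/13)| < ε.

δ = min(13/2, (169/152)ε)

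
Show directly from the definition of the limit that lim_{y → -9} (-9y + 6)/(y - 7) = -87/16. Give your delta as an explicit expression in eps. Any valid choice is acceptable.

delta = min(8, (128/57)eps)

Suppose eps > 0. We want delta > 0 with 0 < |y + 9| < delta ⇒ |(-9y + 6)/(y - 7) + 87/16| < eps.
Combining over a common denominator, (-9y + 6)/(y - 7) + 87/16 = [(-9y + 6)·(-16) − 87·(y - 7)] / [(-16)·(y - 7)] = 57(y + 9) / ((-16)(y - 7)).
So |(-9y + 6)/(y - 7) + 87/16| = 57|y + 9| / (16·|y − 7|).
Restrict delta ≤ 8. Then |y + 9| < 8 gives |y − 7| = |(y + 9) + (-16)| ≥ 16 − 8 = 8.
Hence |(-9y + 6)/(y - 7) + 87/16| < 57|y + 9|/(16·8) = (57/128)|y + 9|, which is < eps once |y + 9| < (128/57)eps.
Take delta = min(8, (128/57)eps). Then 0 < |y + 9| < delta forces both bounds, so |(-9y + 6)/(y - 7) + 87/16| < eps.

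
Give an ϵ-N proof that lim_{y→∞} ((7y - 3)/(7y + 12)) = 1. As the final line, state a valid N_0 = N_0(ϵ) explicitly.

N_0 = (15/7)/ϵ

Suppose ϵ > 0. We seek N_0 > 0 such that y > N_0 implies |(7y - 3)/(7y + 12) − 1| < ϵ.
(7y - 3)/(7y + 12) − 1 = (7(7y - 3) − 7(7y + 12)) / (7(7y + 12)) = -105/(7(7y + 12)).
For y > 0 we have 7y + 12 > 7y, so |(7y - 3)/(7y + 12) − 1| = 105/(7(7y + 12)) < 105/(7·7y) = (15/7)/y.
Thus |(7y - 3)/(7y + 12) − 1| < ϵ whenever y > (15/7)/ϵ.
Take N_0 = (15/7)/ϵ. If y > N_0 then |(7y - 3)/(7y + 12) − 1| < (15/7)/y < ϵ.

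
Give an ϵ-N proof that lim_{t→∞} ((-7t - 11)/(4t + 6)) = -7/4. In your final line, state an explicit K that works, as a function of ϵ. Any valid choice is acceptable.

Let ϵ > 0. We seek K > 0 such that t > K implies |(-7t - 11)/(4t + 6) + 7/4| < ϵ.
(-7t - 11)/(4t + 6) + 7/4 = (4(-7t - 11) − (-7)(4t + 6)) / (4(4t + 6)) = -2/(4(4t + 6)).
For t > 0 we have 4t + 6 > 4t, so |(-7t - 11)/(4t + 6) + 7/4| = 2/(4(4t + 6)) < 2/(4·4t) = (1/8)/t.
Thus |(-7t - 11)/(4t + 6) + 7/4| < ϵ whenever t > (1/8)/ϵ.
Take K = (1/8)/ϵ. If t > K then |(-7t - 11)/(4t + 6) + 7/4| < (1/8)/t < ϵ.

K = (1/8)/ϵ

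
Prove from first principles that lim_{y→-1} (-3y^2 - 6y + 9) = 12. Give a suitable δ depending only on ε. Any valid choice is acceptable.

Fix ε > 0. We want δ > 0 such that 0 < |y + 1| < δ implies |(-3y^2 - 6y + 9) − 12| < ε.
(-3y^2 - 6y + 9) − 12 = -3y^2 - 6y - 3 = (y + 1)(-3y - 3).
So |(-3y^2 - 6y + 9) − 12| = |y + 1|·|-3y - 3|.
Require δ ≤ 1. Then |y + 1| < 1 gives |y| < 2, and by the triangle inequality |-3y - 3| ≤ 3·2 + 3 = 9.
Hence |(-3y^2 - 6y + 9) − 12| ≤ 9|y + 1| < ε provided |y + 1| < ε/9.
Choosing δ = min(1, ε/9) ensures both conditions, hence |(-3y^2 - 6y + 9) − 12| < ε.

δ = min(1, ε/9)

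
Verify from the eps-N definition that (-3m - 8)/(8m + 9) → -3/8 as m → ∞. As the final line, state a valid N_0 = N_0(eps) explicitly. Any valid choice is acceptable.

N_0 = (37/64)/eps

Suppose eps > 0. For m ≥ 1, |(-3m - 8)/(8m + 9) + 3/8| = |-37|/(8(8m + 9)) = 37/(8(8m + 9)).
Since 8m + 9 ≥ 8m for m ≥ 1, this is ≤ 37/(8·8m) = (37/64)/m.
So |(-3m - 8)/(8m + 9) + 3/8| < eps whenever m > (37/64)/eps.
Take N_0 = (37/64)/eps. If m > N_0 then |(-3m - 8)/(8m + 9) + 3/8| ≤ (37/64)/m < eps.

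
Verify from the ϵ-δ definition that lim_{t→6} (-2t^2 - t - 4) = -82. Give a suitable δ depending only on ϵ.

δ = min(1, ϵ/27)

Fix ϵ > 0. We want δ > 0 such that 0 < |t − 6| < δ implies |(-2t^2 - t - 4) + 82| < ϵ.
(-2t^2 - t - 4) + 82 = -2t^2 - t + 78 = (t − 6)(-2t - 13).
So |(-2t^2 - t - 4) + 82| = |t − 6|·|-2t - 13|.
Assume first that |t − 6| < 1, so |t| < 7. Then |-2t - 13| ≤ 2·7 + 13 = 27.
Hence |(-2t^2 - t - 4) + 82| ≤ 27|t − 6| < ϵ provided |t − 6| < ϵ/27.
Choosing δ = min(1, ϵ/27) ensures both conditions, hence |(-2t^2 - t - 4) + 82| < ϵ.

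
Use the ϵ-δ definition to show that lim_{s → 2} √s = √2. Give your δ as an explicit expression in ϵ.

δ = min(2, √2·ϵ)

Suppose ϵ > 0. We want δ > 0 such that 0 < |s − 2| < δ implies |√s − √2| < ϵ.
Rationalise: √s − √2 = (s − 2)/(√s + √2), so |√s − √2| = |s − 2|/(√s + √2).
Restrict δ ≤ 2 so that |s − 2| < 2 forces s > 0, and then √s + √2 > √2.
Hence |√s − √2| < |s − 2|/√2, which is < ϵ once |s − 2| < √2·ϵ.
Take δ = min(2, √2·ϵ). If 0 < |s − 2| < δ then s > 0 and |√s − √2| < |s − 2|/√2 < ϵ.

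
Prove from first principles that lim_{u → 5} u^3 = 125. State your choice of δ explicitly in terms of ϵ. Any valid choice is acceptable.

δ = min(2, ϵ/109)

Suppose ϵ > 0. We seek δ > 0 with 0 < |u − 5| < δ ⇒ |u^3 − 125| < ϵ.
Factor: u^3 − 125 = (u − 5)(u^2 + 5u + 25), so |u^3 − 125| = |u − 5|·|u^2 + 5u + 25|.
Restrict δ ≤ 2. Then |u − 5| < 2 gives |u| < 7, so by the triangle inequality |u^2 + 5u + 25| ≤ 7^2 + 5·7 + 25 = 109.
Hence |u^3 − 125| ≤ 109|u − 5|, which is < ϵ once |u − 5| < ϵ/109.
Take δ = min(2, ϵ/109). If 0 < |u − 5| < δ then both bounds hold and |u^3 − 125| ≤ 109|u − 5| < 109·(ϵ/109) = ϵ.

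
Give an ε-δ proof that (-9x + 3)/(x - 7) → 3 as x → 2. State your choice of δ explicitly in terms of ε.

δ = min(5/2, (5/24)ε)

Let ε > 0. We want δ > 0 with 0 < |x − 2| < δ ⇒ |(-9x + 3)/(x - 7) − 3| < ε.
Combining over a common denominator, (-9x + 3)/(x - 7) − 3 = [(-9x + 3)·(-5) − (-15)·(x - 7)] / [(-5)·(x - 7)] = 60(x − 2) / ((-5)(x - 7)).
So |(-9x + 3)/(x - 7) − 3| = 60|x − 2| / (5·|x − 7|).
Restrict δ ≤ 5/2. Then |x − 2| < 5/2 gives |x − 7| = |(x − 2) + (-5)| ≥ 5 − 5/2 = 5/2.
Hence |(-9x + 3)/(x - 7) − 3| < 60|x − 2|/(5·(5/2)) = (24/5)|x − 2|, which is < ε once |x − 2| < (5/24)ε.
Take δ = min(5/2, (5/24)ε). Then 0 < |x − 2| < δ forces both bounds, so |(-9x + 3)/(x - 7) − 3| < ε.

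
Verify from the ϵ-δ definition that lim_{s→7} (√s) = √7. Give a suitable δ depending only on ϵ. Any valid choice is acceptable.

δ = min(7, √7·ϵ)

Let ϵ > 0. We want δ > 0 such that 0 < |s − 7| < δ implies |√s − √7| < ϵ.
Rationalise: √s − √7 = (s − 7)/(√s + √7), so |√s − √7| = |s − 7|/(√s + √7).
Restrict δ ≤ 7 so that |s − 7| < 7 forces s > 0, and then √s + √7 > √7.
Hence |√s − √7| < |s − 7|/√7, which is < ϵ once |s − 7| < √7·ϵ.
Take δ = min(7, √7·ϵ). If 0 < |s − 7| < δ then s > 0 and |√s − √7| < |s − 7|/√7 < ϵ.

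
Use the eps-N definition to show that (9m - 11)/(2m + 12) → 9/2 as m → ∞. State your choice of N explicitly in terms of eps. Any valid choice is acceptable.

Suppose eps > 0. For m ≥ 1, |(9m - 11)/(2m + 12) − (9/2)| = |-130|/(2(2m + 12)) = 130/(2(2m + 12)).
Since 2m + 12 ≥ 2m for m ≥ 1, this is ≤ 130/(2·2m) = (65/2)/m.
So |(9m - 11)/(2m + 12) − (9/2)| < eps whenever m > (65/2)/eps.
Take N = (65/2)/eps. If m > N then |(9m - 11)/(2m + 12) − (9/2)| ≤ (65/2)/m < eps.

N = (65/2)/eps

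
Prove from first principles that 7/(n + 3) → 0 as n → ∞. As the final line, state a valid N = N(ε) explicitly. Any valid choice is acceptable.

Let ε > 0 be given. For n ≥ 1, |7/(n + 3) − 0| = 7/(n + 3) ≤ 7/n.
We need 7/n < ε, i.e. n > 7/ε.
Take N = 7/ε. If n > N then |7/(n + 3)| ≤ 7/n < ε.

N = 7/ε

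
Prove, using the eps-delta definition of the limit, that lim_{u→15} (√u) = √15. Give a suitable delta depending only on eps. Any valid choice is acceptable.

Fix eps > 0. We want delta > 0 such that 0 < |u − 15| < delta implies |√u − √15| < eps.
Rationalise: √u − √15 = (u − 15)/(√u + √15), so |√u − √15| = |u − 15|/(√u + √15).
Restrict delta ≤ 15 so that |u − 15| < 15 forces u > 0, and then √u + √15 > √15.
Hence |√u − √15| < |u − 15|/√15, which is < eps once |u − 15| < √15·eps.
Take delta = min(15, √15·eps). If 0 < |u − 15| < delta then u > 0 and |√u − √15| < |u − 15|/√15 < eps.

delta = min(15, √15·eps)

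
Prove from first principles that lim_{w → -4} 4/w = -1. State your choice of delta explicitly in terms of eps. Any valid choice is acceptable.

Let eps > 0 be given. We seek delta > 0 such that 0 < |w + 4| < delta implies |4/w + 1| < eps.
|4/w + 1| = 4·|-4 − w|/(4·|w|) = 4|w + 4|/(4|w|).
Require delta ≤ 2 so that |w| > 4 − 2 = 2, hence 4|w| > 8.
Then |4/w + 1| < 4|w + 4|/8, which is < eps when |w + 4| < 2eps.
Take delta = min(2, 2eps). Then 0 < |w + 4| < delta gives both |w + 4| < 2 and |w + 4| < 2eps, so |4/w + 1| < eps.

delta = min(2, 2eps)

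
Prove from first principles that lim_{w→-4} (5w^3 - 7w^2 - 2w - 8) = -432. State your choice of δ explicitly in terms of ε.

δ = min(2, ε/448)

Suppose ε > 0. We want δ > 0 such that 0 < |w + 4| < δ implies |(5w^3 - 7w^2 - 2w - 8) + 432| < ε.
(5w^3 - 7w^2 - 2w - 8) + 432 = 5w^3 - 7w^2 - 2w + 424 = (w + 4)(5w^2 - 27w + 106).
So |(5w^3 - 7w^2 - 2w - 8) + 432| = |w + 4|·|5w^2 - 27w + 106|.
Require δ ≤ 2. Then |w + 4| < 2 gives |w| < 6, and by the triangle inequality |5w^2 - 27w + 106| ≤ 5·6^2 + 27·6 + 106 = 448.
Hence |(5w^3 - 7w^2 - 2w - 8) + 432| ≤ 448|w + 4| < ε provided |w + 4| < ε/448.
Choosing δ = min(2, ε/448) ensures both conditions, hence |(5w^3 - 7w^2 - 2w - 8) + 432| < ε.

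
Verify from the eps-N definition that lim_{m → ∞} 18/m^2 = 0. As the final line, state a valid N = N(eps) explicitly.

N = (18/eps)^{1/2}

Let eps > 0 be given. For m ≥ 1, |18/m^2 − 0| = 18/m^2.
18/m^2 < eps ⇔ m^2 > 18/eps ⇔ m > (18/eps)^{1/2}.
Take N = (18/eps)^{1/2}. Then m > N implies 18/m^2 < eps.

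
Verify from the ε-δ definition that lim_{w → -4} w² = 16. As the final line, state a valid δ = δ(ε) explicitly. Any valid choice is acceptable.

Let ε > 0 be given. We seek δ > 0 with 0 < |w + 4| < δ ⇒ |w² − 16| < ε.
Factor: w² − 16 = (w + 4)(w - 4), so |w² − 16| = |w + 4|·|w - 4|.
Impose δ ≤ 1 so that |w| < 5; then |w - 4| ≤ 9.
Hence |w² − 16| ≤ 9|w + 4|, which is < ε once |w + 4| < ε/9.
Take δ = min(1, ε/9). If 0 < |w + 4| < δ then both bounds hold and |w² − 16| ≤ 9|w + 4| < 9·(ε/9) = ε.

δ = min(1, ε/9)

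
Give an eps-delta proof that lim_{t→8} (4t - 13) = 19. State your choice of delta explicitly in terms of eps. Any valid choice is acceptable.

Suppose eps > 0. We need delta > 0 so that 0 < |t − 8| < delta implies |(4t - 13) − 19| < eps.
Since (4t - 13) − 19 = 4(t − 8), we have |(4t - 13) − 19| = 4|t − 8|.
So 4|t − 8| < eps exactly when |t − 8| < eps/4.
Choosing delta = eps/4 gives |(4t - 13) − 19| = 4|t − 8| < eps whenever |t − 8| < delta.

delta = eps/4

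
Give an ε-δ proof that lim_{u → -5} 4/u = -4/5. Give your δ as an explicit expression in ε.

δ = min(5/2, (25/8)ε)

Fix ε > 0. We seek δ > 0 such that 0 < |u + 5| < δ implies |4/u + 4/5| < ε.
|4/u + 4/5| = 4·|-5 − u|/(5·|u|) = 4|u + 5|/(5|u|).
Require δ ≤ 5/2 so that |u| > 5 − 5/2 = 5/2, hence 5|u| > 25/2.
Then |4/u + 4/5| < 4|u + 5|/(25/2), which is < ε when |u + 5| < (25/8)ε.
Take δ = min(5/2, (25/8)ε). Then 0 < |u + 5| < δ gives both |u + 5| < 5/2 and |u + 5| < (25/8)ε, so |4/u + 4/5| < ε.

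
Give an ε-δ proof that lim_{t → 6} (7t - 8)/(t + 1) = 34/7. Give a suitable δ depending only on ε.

Fix ε > 0. We want δ > 0 with 0 < |t − 6| < δ ⇒ |(7t - 8)/(t + 1) − (34/7)| < ε.
Combining over a common denominator, (7t - 8)/(t + 1) − (34/7) = [(7t - 8)·7 − 34·(t + 1)] / [7·(t + 1)] = 15(t − 6) / (7(t + 1)).
So |(7t - 8)/(t + 1) − (34/7)| = 15|t − 6| / (7·|t + 1|).
Restrict δ ≤ 7/2. Then |t − 6| < 7/2 gives |t + 1| = |(t − 6) + 7| ≥ 7 − 7/2 = 7/2.
Hence |(7t - 8)/(t + 1) − (34/7)| < 15|t − 6|/(7·(7/2)) = (30/49)|t − 6|, which is < ε once |t − 6| < (49/30)ε.
Take δ = min(7/2, (49/30)ε). Then 0 < |t − 6| < δ forces both bounds, so |(7t - 8)/(t + 1) − (34/7)| < ε.

δ = min(7/2, (49/30)ε)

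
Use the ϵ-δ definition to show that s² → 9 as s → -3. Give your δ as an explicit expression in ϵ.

δ = min(1, ϵ/7)

Let ϵ > 0. We seek δ > 0 with 0 < |s + 3| < δ ⇒ |s² − 9| < ϵ.
Factor: s² − 9 = (s + 3)(s - 3), so |s² − 9| = |s + 3|·|s - 3|.
Restrict δ ≤ 1. Then |s + 3| < 1 gives |s| < 4, so by the triangle inequality |s - 3| ≤ 4 + 3 = 7.
Hence |s² − 9| ≤ 7|s + 3|, which is < ϵ once |s + 3| < ϵ/7.
Take δ = min(1, ϵ/7). If 0 < |s + 3| < δ then both bounds hold and |s² − 9| ≤ 7|s + 3| < 7·(ϵ/7) = ϵ.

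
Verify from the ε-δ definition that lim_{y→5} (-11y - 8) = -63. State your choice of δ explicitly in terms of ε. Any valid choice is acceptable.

Let ε > 0 be given. We need δ > 0 so that 0 < |y − 5| < δ implies |(-11y - 8) + 63| < ε.
Since (-11y - 8) + 63 = -11(y − 5), we have |(-11y - 8) + 63| = 11|y − 5|.
Thus it suffices that |y − 5| < ε/11.
Take δ = ε/11. If 0 < |y − 5| < δ then |(-11y - 8) + 63| = 11|y − 5| < 11·(ε/11) = ε.

δ = ε/11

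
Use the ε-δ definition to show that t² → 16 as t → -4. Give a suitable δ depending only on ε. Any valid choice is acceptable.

δ = min(2, ε/10)

Suppose ε > 0. We seek δ > 0 with 0 < |t + 4| < δ ⇒ |t² − 16| < ε.
Factor: t² − 16 = (t + 4)(t - 4), so |t² − 16| = |t + 4|·|t - 4|.
Restrict δ ≤ 2. Then |t + 4| < 2 gives |t| < 6, so by the triangle inequality |t - 4| ≤ 6 + 4 = 10.
Hence |t² − 16| ≤ 10|t + 4|, which is < ε once |t + 4| < ε/10.
Take δ = min(2, ε/10). If 0 < |t + 4| < δ then both bounds hold and |t² − 16| ≤ 10|t + 4| < 10·(ε/10) = ε.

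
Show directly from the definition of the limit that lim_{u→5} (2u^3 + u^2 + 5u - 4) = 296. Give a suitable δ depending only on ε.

δ = min(1, ε/198)

Let ε > 0 be given. We want δ > 0 such that 0 < |u − 5| < δ implies |(2u^3 + u^2 + 5u - 4) − 296| < ε.
(2u^3 + u^2 + 5u - 4) − 296 = 2u^3 + u^2 + 5u - 300 = (u − 5)(2u^2 + 11u + 60).
So |(2u^3 + u^2 + 5u - 4) − 296| = |u − 5|·|2u^2 + 11u + 60|.
Require δ ≤ 1. Then |u − 5| < 1 gives |u| < 6, and by the triangle inequality |2u^2 + 11u + 60| ≤ 2·6^2 + 11·6 + 60 = 198.
Hence |(2u^3 + u^2 + 5u - 4) − 296| ≤ 198|u − 5| < ε provided |u − 5| < ε/198.
Take δ = min(1, ε/198). Then 0 < |u − 5| < δ gives both |u − 5| < 1 and |u − 5| < ε/198, so |(2u^3 + u^2 + 5u - 4) − 296| < ε.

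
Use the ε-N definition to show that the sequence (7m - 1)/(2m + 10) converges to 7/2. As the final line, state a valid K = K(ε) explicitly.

Suppose ε > 0. For m ≥ 1, |(7m - 1)/(2m + 10) − (7/2)| = |-72|/(2(2m + 10)) = 72/(2(2m + 10)).
Since 2m + 10 ≥ 2m for m ≥ 1, this is ≤ 72/(2·2m) = 18/m.
So |(7m - 1)/(2m + 10) − (7/2)| < ε whenever m > 18/ε.
Take K = 18/ε. If m > K then |(7m - 1)/(2m + 10) − (7/2)| ≤ 18/m < ε.

K = 18/ε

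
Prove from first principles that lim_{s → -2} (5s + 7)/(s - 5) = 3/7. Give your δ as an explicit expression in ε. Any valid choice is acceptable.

δ = min(7/2, (49/64)ε)

Fix ε > 0. We want δ > 0 with 0 < |s + 2| < δ ⇒ |(5s + 7)/(s - 5) − (3/7)| < ε.
Combining over a common denominator, (5s + 7)/(s - 5) − (3/7) = [(5s + 7)·(-7) − (-3)·(s - 5)] / [(-7)·(s - 5)] = -32(s + 2) / ((-7)(s - 5)).
So |(5s + 7)/(s - 5) − (3/7)| = 32|s + 2| / (7·|s − 5|).
Require δ ≤ 7/2, so |s − 5| ≥ |-7| − |s + 2| > 7 − 7/2 = 7/2.
Hence |(5s + 7)/(s - 5) − (3/7)| < 32|s + 2|/(7·(7/2)) = (64/49)|s + 2|, which is < ε once |s + 2| < (49/64)ε.
Take δ = min(7/2, (49/64)ε). Then 0 < |s + 2| < δ forces both bounds, so |(5s + 7)/(s - 5) − (3/7)| < ε.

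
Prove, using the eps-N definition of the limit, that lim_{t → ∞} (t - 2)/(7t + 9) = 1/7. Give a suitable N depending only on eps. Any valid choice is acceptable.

Suppose eps > 0. We seek N > 0 such that t > N implies |(t - 2)/(7t + 9) − (1/7)| < eps.
(t - 2)/(7t + 9) − (1/7) = (7(t - 2) − (7t + 9)) / (7(7t + 9)) = -23/(7(7t + 9)).
For t > 0 we have 7t + 9 > 7t, so |(t - 2)/(7t + 9) − (1/7)| = 23/(7(7t + 9)) < 23/(7·7t) = (23/49)/t.
Thus |(t - 2)/(7t + 9) − (1/7)| < eps whenever t > (23/49)/eps.
Take N = (23/49)/eps. If t > N then |(t - 2)/(7t + 9) − (1/7)| < (23/49)/t < eps.

N = (23/49)/eps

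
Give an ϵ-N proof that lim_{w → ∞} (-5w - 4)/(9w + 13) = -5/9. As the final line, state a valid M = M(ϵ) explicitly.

M = (29/81)/ϵ

Fix ϵ > 0. We seek M > 0 such that w > M implies |(-5w - 4)/(9w + 13) + 5/9| < ϵ.
(-5w - 4)/(9w + 13) + 5/9 = (9(-5w - 4) − (-5)(9w + 13)) / (9(9w + 13)) = 29/(9(9w + 13)).
For w > 0 we have 9w + 13 > 9w, so |(-5w - 4)/(9w + 13) + 5/9| = 29/(9(9w + 13)) < 29/(9·9w) = (29/81)/w.
Thus |(-5w - 4)/(9w + 13) + 5/9| < ϵ whenever w > (29/81)/ϵ.
Take M = (29/81)/ϵ. If w > M then |(-5w - 4)/(9w + 13) + 5/9| < (29/81)/w < ϵ.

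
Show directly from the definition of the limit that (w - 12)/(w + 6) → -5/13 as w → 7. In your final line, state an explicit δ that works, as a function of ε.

Let ε > 0 be given. We want δ > 0 with 0 < |w − 7| < δ ⇒ |(w - 12)/(w + 6) + 5/13| < ε.
Combining over a common denominator, (w - 12)/(w + 6) + 5/13 = [(w - 12)·13 − (-5)·(w + 6)] / [13·(w + 6)] = 18(w − 7) / (13(w + 6)).
So |(w - 12)/(w + 6) + 5/13| = 18|w − 7| / (13·|w + 6|).
Require δ ≤ 13/2, so |w + 6| ≥ |13| − |w − 7| > 13 − 13/2 = 13/2.
Hence |(w - 12)/(w + 6) + 5/13| < 18|w − 7|/(13·(13/2)) = (36/169)|w − 7|, which is < ε once |w − 7| < (169/36)ε.
Take δ = min(13/2, (169/36)ε). Then 0 < |w − 7| < δ forces both bounds, so |(w - 12)/(w + 6) + 5/13| < ε.

δ = min(13/2, (169/36)ε)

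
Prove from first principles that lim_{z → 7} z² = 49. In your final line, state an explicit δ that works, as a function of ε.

Fix ε > 0. We seek δ > 0 with 0 < |z − 7| < δ ⇒ |z² − 49| < ε.
Factor: z² − 49 = (z − 7)(z + 7), so |z² − 49| = |z − 7|·|z + 7|.
Restrict δ ≤ 2. Then |z − 7| < 2 gives |z| < 9, so by the triangle inequality |z + 7| ≤ 9 + 7 = 16.
Hence |z² − 49| ≤ 16|z − 7|, which is < ε once |z − 7| < ε/16.
Take δ = min(2, ε/16). If 0 < |z − 7| < δ then both bounds hold and |z² − 49| ≤ 16|z − 7| < 16·(ε/16) = ε.

δ = min(2, ε/16)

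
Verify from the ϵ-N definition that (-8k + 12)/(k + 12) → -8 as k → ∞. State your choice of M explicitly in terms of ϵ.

Let ϵ > 0. For k ≥ 1, |(-8k + 12)/(k + 12) + 8| = |108|/((k + 12)) = 108/((k + 12)).
Since k + 12 ≥ k for k ≥ 1, this is ≤ 108/(k) = 108/k.
So |(-8k + 12)/(k + 12) + 8| < ϵ whenever k > 108/ϵ.
Take M = 108/ϵ. If k > M then |(-8k + 12)/(k + 12) + 8| ≤ 108/k < ϵ.

M = 108/ϵ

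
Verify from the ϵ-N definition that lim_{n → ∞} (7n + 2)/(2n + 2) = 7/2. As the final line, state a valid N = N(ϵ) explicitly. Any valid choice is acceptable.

Let ϵ > 0 be given. For n ≥ 1, |(7n + 2)/(2n + 2) − (7/2)| = |-10|/(2(2n + 2)) = 10/(2(2n + 2)).
Since 2n + 2 ≥ 2n for n ≥ 1, this is ≤ 10/(2·2n) = (5/2)/n.
So |(7n + 2)/(2n + 2) − (7/2)| < ϵ whenever n > (5/2)/ϵ.
Take N = (5/2)/ϵ. If n > N then |(7n + 2)/(2n + 2) − (7/2)| ≤ (5/2)/n < ϵ.

N = (5/2)/ϵ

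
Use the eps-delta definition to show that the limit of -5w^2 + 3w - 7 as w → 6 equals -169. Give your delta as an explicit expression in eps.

delta = min(1, eps/62)

Suppose eps > 0. We want delta > 0 such that 0 < |w − 6| < delta implies |(-5w^2 + 3w - 7) + 169| < eps.
(-5w^2 + 3w - 7) + 169 = -5w^2 + 3w + 162 = (w − 6)(-5w - 27).
So |(-5w^2 + 3w - 7) + 169| = |w − 6|·|-5w - 27|.
Assume first that |w − 6| < 1, so |w| < 7. Then |-5w - 27| ≤ 5·7 + 27 = 62.
Hence |(-5w^2 + 3w - 7) + 169| ≤ 62|w − 6| < eps provided |w − 6| < eps/62.
Take delta = min(1, eps/62). Then 0 < |w − 6| < delta gives both |w − 6| < 1 and |w − 6| < eps/62, so |(-5w^2 + 3w - 7) + 169| < eps.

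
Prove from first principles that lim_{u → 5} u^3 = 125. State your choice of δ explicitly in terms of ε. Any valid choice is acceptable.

δ = min(1, ε/91)

Suppose ε > 0. We seek δ > 0 with 0 < |u − 5| < δ ⇒ |u^3 − 125| < ε.
Factor: u^3 − 125 = (u − 5)(u^2 + 5u + 25), so |u^3 − 125| = |u − 5|·|u^2 + 5u + 25|.
Impose δ ≤ 1 so that |u| < 6; then |u^2 + 5u + 25| ≤ 91.
Hence |u^3 − 125| ≤ 91|u − 5|, which is < ε once |u − 5| < ε/91.
Take δ = min(1, ε/91). If 0 < |u − 5| < δ then both bounds hold and |u^3 − 125| ≤ 91|u − 5| < 91·(ε/91) = ε.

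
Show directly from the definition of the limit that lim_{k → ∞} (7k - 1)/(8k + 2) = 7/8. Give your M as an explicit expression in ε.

Suppose ε > 0. For k ≥ 1, |(7k - 1)/(8k + 2) − (7/8)| = |-22|/(8(8k + 2)) = 22/(8(8k + 2)).
Since 8k + 2 ≥ 8k for k ≥ 1, this is ≤ 22/(8·8k) = (11/32)/k.
So |(7k - 1)/(8k + 2) − (7/8)| < ε whenever k > (11/32)/ε.
Take M = (11/32)/ε. If k > M then |(7k - 1)/(8k + 2) − (7/8)| ≤ (11/32)/k < ε.

M = (11/32)/ε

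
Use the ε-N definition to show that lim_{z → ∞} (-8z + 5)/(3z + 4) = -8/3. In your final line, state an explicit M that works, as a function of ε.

M = (47/9)/ε

Suppose ε > 0. We seek M > 0 such that z > M implies |(-8z + 5)/(3z + 4) + 8/3| < ε.
(-8z + 5)/(3z + 4) + 8/3 = (3(-8z + 5) − (-8)(3z + 4)) / (3(3z + 4)) = 47/(3(3z + 4)).
For z > 0 we have 3z + 4 > 3z, so |(-8z + 5)/(3z + 4) + 8/3| = 47/(3(3z + 4)) < 47/(3·3z) = (47/9)/z.
Thus |(-8z + 5)/(3z + 4) + 8/3| < ε whenever z > (47/9)/ε.
Take M = (47/9)/ε. If z > M then |(-8z + 5)/(3z + 4) + 8/3| < (47/9)/z < ε.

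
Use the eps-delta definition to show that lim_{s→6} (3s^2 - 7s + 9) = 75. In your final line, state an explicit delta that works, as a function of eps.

Fix eps > 0. We want delta > 0 such that 0 < |s − 6| < delta implies |(3s^2 - 7s + 9) − 75| < eps.
(3s^2 - 7s + 9) − 75 = 3s^2 - 7s - 66 = (s − 6)(3s + 11).
So |(3s^2 - 7s + 9) − 75| = |s − 6|·|3s + 11|.
Assume first that |s − 6| < 1, so |s| < 7. Then |3s + 11| ≤ 3·7 + 11 = 32.
Hence |(3s^2 - 7s + 9) − 75| ≤ 32|s − 6| < eps provided |s − 6| < eps/32.
Take delta = min(1, eps/32). Then 0 < |s − 6| < delta gives both |s − 6| < 1 and |s − 6| < eps/32, so |(3s^2 - 7s + 9) − 75| < eps.

delta = min(1, eps/32)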